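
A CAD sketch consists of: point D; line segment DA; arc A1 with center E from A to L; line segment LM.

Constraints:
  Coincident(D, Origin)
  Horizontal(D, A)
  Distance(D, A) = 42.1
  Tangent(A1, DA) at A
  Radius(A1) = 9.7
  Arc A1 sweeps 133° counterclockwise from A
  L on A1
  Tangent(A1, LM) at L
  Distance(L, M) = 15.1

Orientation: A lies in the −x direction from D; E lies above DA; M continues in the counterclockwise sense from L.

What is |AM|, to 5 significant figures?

27.546

D is at the origin; D and A share the same y with |DA| = 42.1 and A on the −x side, so A = (-42.100, 0.0000). Tangency of A1 to DA means the radius EA is perpendicular to DA, so E = A + (0, 9.7) = (-42.100, 9.7000). On A1, A sits at bearing -90° from E; a 133° counterclockwise sweep puts L at bearing 43°, so L = E + 9.7·(cos 43°, sin 43°) = (-35.006, 16.315). Since A1 is tangent to LM there, EL ⟂ LM, so LM runs along (−sin 43°, cos 43°); with |LM| = 15.1, M = (-45.304, 27.359). Then |AM| = |M − A| = 27.546.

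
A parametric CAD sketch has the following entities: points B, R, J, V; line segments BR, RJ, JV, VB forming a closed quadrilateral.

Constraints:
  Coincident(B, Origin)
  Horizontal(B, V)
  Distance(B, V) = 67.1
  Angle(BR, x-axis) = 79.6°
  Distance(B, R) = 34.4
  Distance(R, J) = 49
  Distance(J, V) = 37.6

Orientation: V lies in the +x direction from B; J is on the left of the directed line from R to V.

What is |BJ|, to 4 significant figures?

65.70

Checks: |RJ| = 49.00 ✓; |JV| = 37.60 ✓.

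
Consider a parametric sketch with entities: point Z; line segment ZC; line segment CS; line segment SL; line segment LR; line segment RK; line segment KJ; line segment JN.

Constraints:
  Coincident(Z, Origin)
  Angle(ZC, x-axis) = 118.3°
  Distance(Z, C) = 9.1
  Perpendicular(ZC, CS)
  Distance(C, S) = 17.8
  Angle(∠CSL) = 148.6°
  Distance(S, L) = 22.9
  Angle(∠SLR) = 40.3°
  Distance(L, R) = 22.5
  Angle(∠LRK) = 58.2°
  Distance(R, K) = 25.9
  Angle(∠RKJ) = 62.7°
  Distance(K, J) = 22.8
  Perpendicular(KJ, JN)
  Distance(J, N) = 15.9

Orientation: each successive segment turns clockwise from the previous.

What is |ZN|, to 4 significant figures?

29.38

∠RKJ = 62.7° gives KJ at -21.90° from the x-axis; with |KJ| = 22.8, J = (35.02, 18.89). The perpendicularity gives JN at right angles to KJ, so JN runs at -111.9°; with |JN| = 15.9, N = (29.09, 4.138). Then |ZN| = |N − Z| = 29.38.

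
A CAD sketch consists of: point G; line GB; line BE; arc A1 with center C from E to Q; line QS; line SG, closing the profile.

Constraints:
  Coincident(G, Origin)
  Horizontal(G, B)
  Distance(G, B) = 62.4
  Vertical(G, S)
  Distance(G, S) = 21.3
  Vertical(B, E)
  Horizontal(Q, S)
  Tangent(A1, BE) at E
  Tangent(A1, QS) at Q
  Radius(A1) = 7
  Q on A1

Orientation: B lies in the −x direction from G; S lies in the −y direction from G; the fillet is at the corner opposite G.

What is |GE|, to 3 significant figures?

64.0

The virtual corner opposite G is at (-62.4, -21.3). Tangency of A1 to BE means the radius CE is perpendicular to BE and A1 meets QS tangentially, so CQ is at right angles to QS, with radius 7.0, so the center C sits 7.0 in from both sides at C = (-55.4, -14.3). That places the tangent points at E = (-62.4, -14.3) on BE and Q = (-55.4, -21.3) on QS. Then |GE| = |E − G| = 64.0.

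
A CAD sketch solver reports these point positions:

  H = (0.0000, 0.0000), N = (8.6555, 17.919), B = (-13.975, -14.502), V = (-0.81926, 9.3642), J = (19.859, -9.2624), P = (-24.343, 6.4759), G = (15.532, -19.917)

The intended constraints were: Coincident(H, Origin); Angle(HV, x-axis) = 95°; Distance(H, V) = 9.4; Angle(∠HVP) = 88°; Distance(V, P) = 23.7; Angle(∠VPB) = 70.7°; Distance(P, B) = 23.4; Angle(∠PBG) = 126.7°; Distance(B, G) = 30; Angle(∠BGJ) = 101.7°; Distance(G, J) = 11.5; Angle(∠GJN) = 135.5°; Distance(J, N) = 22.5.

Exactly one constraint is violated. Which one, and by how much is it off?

Distance(J, N) = 22.5 — off by 6.90.

H = (0.00, 0.00) ✓; HV at 95.00° ✓; |HV| = 9.400 ✓; ∠HVP = 88.00° ✓; |VP| = 23.70 ✓; ∠VPB = 70.70° ✓; |PB| = 23.40 ✓; ∠PBG = 126.7° ✓; |BG| = 30.00 ✓; ∠BGJ = 101.7° ✓; |GJ| = 11.50 ✓; ∠GJN = 135.5° ✓; |JN| = 29.40 ✗.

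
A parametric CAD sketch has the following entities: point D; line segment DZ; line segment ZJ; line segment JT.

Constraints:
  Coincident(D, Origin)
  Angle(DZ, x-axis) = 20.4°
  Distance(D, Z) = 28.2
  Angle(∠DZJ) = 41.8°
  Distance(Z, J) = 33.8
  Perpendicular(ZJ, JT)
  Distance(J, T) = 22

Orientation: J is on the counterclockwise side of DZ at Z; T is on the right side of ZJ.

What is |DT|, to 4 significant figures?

42.75

D is at the origin; DZ runs at 20.4° with length 28.2, so Z = 28.2·(cos 20.4°, sin 20.4°) = (26.43, 9.830). ∠DZJ = 41.8°, so ZJ runs at 20.4° + (180° − 41.8°) = 158.6° from the x-axis; with |ZJ| = 33.8, J = Z + 33.8·(cos 158.6°, sin 158.6°) = (-5.038, 22.16). ZJ ⟂ JT; with |JT| = 22.0 on the right of ZJ, T = J + 22.0·(0.3649, 0.9311) = (2.989, 42.65). Then |DT| = |T − D| = 42.75.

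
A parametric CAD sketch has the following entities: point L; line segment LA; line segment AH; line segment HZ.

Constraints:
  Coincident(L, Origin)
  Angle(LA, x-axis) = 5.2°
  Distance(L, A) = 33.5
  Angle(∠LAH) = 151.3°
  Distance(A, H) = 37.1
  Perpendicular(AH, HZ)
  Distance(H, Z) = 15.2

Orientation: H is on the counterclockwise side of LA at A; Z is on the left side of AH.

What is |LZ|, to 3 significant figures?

66.5

L is at the origin; LA runs at 5.2° with length 33.5, so A = 33.5·(cos 5.2°, sin 5.2°) = (33.4, 3.04). ∠LAH = 151.3°, so AH runs at 5.2° + (180° − 151.3°) = 33.9° from the x-axis; with |AH| = 37.1, H = A + 37.1·(cos 33.9°, sin 33.9°) = (64.2, 23.7). AH ⟂ HZ; with |HZ| = 15.2 on the left of AH, Z = H + 15.2·(-0.558, 0.830) = (55.7, 36.3). Then |LZ| = |Z − L| = 66.5.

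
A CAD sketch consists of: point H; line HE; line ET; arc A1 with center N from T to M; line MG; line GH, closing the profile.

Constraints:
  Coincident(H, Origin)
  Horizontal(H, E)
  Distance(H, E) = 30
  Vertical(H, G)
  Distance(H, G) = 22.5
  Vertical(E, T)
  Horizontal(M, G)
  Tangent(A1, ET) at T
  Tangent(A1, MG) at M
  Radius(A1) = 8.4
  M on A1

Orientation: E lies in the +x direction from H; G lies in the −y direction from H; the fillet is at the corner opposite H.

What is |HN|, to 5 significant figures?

25.795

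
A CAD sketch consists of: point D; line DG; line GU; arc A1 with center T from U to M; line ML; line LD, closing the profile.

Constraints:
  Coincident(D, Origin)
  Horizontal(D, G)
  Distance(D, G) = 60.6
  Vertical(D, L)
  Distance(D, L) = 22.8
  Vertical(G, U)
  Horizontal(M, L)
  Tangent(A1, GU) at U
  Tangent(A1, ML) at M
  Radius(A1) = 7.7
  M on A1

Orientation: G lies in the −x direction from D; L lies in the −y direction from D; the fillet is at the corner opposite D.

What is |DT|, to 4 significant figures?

55.01

DL is vertical with |DL| = 22.8 and L on the −y side, so L = (0.000, -22.80). The virtual corner opposite D is at (-60.60, -22.80). A1 meets GU tangentially, so TU is at right angles to GU and A1 meets ML tangentially, so TM is at right angles to ML, with radius 7.7, so the center T sits 7.7 in from both sides at T = (-52.90, -15.10). Then |DT| = |T − D| = 55.01.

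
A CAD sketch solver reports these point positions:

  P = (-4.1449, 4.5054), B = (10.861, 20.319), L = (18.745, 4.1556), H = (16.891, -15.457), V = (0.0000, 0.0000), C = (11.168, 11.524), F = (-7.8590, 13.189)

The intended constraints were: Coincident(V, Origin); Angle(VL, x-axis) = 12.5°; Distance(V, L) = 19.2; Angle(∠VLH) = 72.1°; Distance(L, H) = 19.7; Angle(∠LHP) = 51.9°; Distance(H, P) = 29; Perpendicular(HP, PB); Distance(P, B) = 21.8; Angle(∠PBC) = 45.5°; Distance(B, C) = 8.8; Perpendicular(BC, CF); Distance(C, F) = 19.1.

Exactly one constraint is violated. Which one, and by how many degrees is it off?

Perpendicular(BC, CF) — off by 7.00°.

V = (0.00, 0.00) ✓; VL at 12.50° ✓; |VL| = 19.20 ✓; ∠VLH = 72.10° ✓; |LH| = 19.70 ✓; ∠LHP = 51.90° ✓; |HP| = 29.00 ✓; ∠(HP, PB) = 90.00° ✓; |PB| = 21.80 ✓; ∠PBC = 45.50° ✓; |BC| = 8.800 ✓; ∠(BC, CF) = 97.00° ✗; |CF| = 19.10 ✓.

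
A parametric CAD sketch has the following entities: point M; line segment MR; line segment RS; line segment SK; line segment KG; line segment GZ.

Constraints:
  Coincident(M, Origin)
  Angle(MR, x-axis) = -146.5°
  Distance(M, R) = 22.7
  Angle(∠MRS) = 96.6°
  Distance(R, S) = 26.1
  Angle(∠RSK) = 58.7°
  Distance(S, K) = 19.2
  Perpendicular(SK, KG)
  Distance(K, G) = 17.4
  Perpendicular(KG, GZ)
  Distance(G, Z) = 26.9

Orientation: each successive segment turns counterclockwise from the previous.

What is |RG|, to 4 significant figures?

7.473

M is at the origin; MR runs at -146.5° with length 22.7, so R = (-18.93, -12.53). ∠MRS = 96.6° gives RS at -63.10° from the x-axis; with |RS| = 26.1, S = (-7.121, -35.80). ∠RSK = 58.7° gives SK at 58.20° from the x-axis; with |SK| = 19.2, K = (2.997, -19.49). SK ⟂ KG, so KG runs at 148.2°; with |KG| = 17.4, G = (-11.79, -10.32). Then |RG| = |G − R| = 7.473.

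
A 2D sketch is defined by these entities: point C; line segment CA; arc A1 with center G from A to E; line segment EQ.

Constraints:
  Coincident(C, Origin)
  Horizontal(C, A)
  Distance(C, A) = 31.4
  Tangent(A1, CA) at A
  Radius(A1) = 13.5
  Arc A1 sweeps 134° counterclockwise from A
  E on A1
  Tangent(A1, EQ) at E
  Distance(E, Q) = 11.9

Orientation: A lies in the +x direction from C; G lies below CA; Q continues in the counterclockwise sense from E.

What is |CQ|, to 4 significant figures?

43.42

C is at the origin; C and A share the same y with |CA| = 31.4 and A on the +x side, so A = (31.40, 0.000). Since A1 is tangent to CA there, GA ⟂ CA, so G = A + (0, -13.5) = (31.40, -13.50). On A1, A sits at bearing 90° from G; a 134° counterclockwise sweep puts E at bearing 224°, so E = G + 13.5·(cos 224°, sin 224°) = (21.69, -22.88). Since A1 is tangent to EQ there, GE ⟂ EQ, so EQ runs along (−sin 224°, cos 224°); with |EQ| = 11.9, Q = (29.96, -31.44). Then |CQ| = |Q − C| = 43.42.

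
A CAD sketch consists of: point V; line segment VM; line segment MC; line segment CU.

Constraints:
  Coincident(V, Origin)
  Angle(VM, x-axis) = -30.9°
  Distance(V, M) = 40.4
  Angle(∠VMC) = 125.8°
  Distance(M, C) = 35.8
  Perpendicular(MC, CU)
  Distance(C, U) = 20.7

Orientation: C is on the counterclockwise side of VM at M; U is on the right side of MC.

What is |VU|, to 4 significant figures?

79.94

V is at the origin; VM runs at -30.9° with length 40.4, so M = 40.4·(cos -30.9°, sin -30.9°) = (34.67, -20.75). ∠VMC = 125.8°, so MC runs at -30.9° + (180° − 125.8°) = 23.30° from the x-axis; with |MC| = 35.8, C = M + 35.8·(cos 23.30°, sin 23.30°) = (67.55, -6.587). MC is perpendicular to CU; with |CU| = 20.7 on the right of MC, U = C + 20.7·(0.3955, -0.9184) = (75.73, -25.60). Then |VU| = |U − V| = 79.94.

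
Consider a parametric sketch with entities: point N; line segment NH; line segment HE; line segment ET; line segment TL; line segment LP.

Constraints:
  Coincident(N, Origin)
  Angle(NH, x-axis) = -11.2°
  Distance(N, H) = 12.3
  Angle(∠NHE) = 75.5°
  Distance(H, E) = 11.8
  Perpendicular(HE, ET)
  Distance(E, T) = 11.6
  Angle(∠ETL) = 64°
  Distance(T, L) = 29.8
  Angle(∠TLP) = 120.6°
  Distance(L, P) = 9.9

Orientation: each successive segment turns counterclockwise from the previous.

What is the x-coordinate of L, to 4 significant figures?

14.39

N is at the origin; NH runs at -11.2° with length 12.3, so H = (12.07, -2.389). ∠NHE = 75.5° gives HE at 93.30° from the x-axis; with |HE| = 11.8, E = (11.39, 9.391). The perpendicularity gives ET at right angles to HE, so ET runs at -176.7°; with |ET| = 11.6, T = (-0.1943, 8.724). ∠ETL = 64.0° gives TL at -60.70° from the x-axis; with |TL| = 29.8, L = (14.39, -17.26). So L.x = 14.39.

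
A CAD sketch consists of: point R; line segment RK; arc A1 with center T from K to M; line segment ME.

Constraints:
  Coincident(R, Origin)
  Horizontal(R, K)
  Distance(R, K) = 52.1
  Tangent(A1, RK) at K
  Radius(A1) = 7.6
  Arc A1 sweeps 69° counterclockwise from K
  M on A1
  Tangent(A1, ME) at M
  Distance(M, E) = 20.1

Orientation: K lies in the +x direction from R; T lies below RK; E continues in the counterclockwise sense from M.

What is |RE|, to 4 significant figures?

44.59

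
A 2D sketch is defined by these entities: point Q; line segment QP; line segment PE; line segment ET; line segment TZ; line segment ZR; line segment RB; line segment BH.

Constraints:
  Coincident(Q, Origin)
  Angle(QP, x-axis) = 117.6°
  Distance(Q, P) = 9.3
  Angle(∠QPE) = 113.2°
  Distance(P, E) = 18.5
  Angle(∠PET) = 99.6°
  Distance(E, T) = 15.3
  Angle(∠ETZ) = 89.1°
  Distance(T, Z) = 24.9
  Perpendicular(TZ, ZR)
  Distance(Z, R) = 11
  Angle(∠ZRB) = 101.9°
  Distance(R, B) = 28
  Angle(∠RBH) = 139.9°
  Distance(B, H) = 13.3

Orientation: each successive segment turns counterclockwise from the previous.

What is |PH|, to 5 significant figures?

33.619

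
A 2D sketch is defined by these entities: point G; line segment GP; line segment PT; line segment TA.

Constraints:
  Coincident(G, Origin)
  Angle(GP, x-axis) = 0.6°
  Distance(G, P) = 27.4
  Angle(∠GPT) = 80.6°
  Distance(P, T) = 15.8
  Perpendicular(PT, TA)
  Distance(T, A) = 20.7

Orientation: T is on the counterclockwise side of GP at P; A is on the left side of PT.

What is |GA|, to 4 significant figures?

12.97

G is at the origin; GP runs at 0.6° with length 27.4, so P = 27.4·(cos 0.6°, sin 0.6°) = (27.40, 0.2869). ∠GPT = 80.6°, so PT runs at 0.6° + (180° − 80.6°) = 100.0° from the x-axis; with |PT| = 15.8, T = P + 15.8·(cos 100.0°, sin 100.0°) = (24.65, 15.85). PT ⟂ TA; with |TA| = 20.7 on the left of PT, A = T + 20.7·(-0.9848, -0.1736) = (4.269, 12.25). Then |GA| = |A − G| = 12.97.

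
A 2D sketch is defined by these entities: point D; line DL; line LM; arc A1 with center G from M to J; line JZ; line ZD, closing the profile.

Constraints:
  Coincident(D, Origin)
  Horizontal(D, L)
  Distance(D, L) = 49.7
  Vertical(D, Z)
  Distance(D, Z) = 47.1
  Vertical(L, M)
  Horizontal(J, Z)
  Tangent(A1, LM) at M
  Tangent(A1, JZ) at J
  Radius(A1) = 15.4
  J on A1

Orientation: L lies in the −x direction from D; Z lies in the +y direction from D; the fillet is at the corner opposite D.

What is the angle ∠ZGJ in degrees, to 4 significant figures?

65.82°

D is at the origin; DL is horizontal with |DL| = 49.7 and L on the −x side, so L = (-49.70, 0.000). D and Z share the same x with |DZ| = 47.1 and Z on the +y side, so Z = (0.000, 47.10). The virtual corner opposite D is at (-49.70, 47.10). Since A1 is tangent to LM there, GM ⟂ LM and A1 meets JZ tangentially, so GJ is at right angles to JZ, with radius 15.4, so the center G sits 15.4 in from both sides at G = (-34.30, 31.70). That places the tangent points at M = (-49.70, 31.70) on LM and J = (-34.30, 47.10) on JZ. Then cos ∠ZGJ = GZ·GJ / (|GZ||GJ|), giving 65.82°.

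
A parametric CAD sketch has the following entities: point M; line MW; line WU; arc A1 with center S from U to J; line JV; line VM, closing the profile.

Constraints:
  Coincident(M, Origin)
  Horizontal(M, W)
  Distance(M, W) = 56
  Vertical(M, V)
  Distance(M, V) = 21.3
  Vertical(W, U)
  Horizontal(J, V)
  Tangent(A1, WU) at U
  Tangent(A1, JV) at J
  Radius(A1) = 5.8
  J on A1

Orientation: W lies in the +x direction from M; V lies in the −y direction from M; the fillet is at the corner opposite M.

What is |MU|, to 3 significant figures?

58.1

M is at the origin; MW is horizontal with |MW| = 56.0 and W on the +x side, so W = (56.0, 0.00). M and V share the same x with |MV| = 21.3 and V on the −y side, so V = (0.00, -21.3). The virtual corner opposite M is at (56.0, -21.3). Since A1 is tangent to WU there, SU ⟂ WU and A1 meets JV tangentially, so SJ is at right angles to JV, with radius 5.8, so the center S sits 5.8 in from both sides at S = (50.2, -15.5). That places the tangent points at U = (56.0, -15.5) on WU and J = (50.2, -21.3) on JV. Then |MU| = |U − M| = 58.1.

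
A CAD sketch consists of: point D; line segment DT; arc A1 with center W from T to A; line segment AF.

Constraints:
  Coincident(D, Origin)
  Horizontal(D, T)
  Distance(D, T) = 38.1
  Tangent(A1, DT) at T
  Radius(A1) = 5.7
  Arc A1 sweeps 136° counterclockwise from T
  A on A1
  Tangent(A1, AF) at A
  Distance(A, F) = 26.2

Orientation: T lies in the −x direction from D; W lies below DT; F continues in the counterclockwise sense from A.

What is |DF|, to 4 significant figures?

36.37

D is at the origin; D and T share the same y with |DT| = 38.1 and T on the −x side, so T = (-38.10, 0.000). Tangency of A1 to DT means the radius WT is perpendicular to DT, so W = T + (0, -5.7) = (-38.10, -5.700). On A1, T sits at bearing 90° from W; a 136° counterclockwise sweep puts A at bearing 226°, so A = W + 5.7·(cos 226°, sin 226°) = (-42.06, -9.800). A1 meets AF tangentially, so WA is at right angles to AF, so AF runs along (−sin 226°, cos 226°); with |AF| = 26.2, F = (-23.21, -28.00). Then |DF| = |F − D| = 36.37.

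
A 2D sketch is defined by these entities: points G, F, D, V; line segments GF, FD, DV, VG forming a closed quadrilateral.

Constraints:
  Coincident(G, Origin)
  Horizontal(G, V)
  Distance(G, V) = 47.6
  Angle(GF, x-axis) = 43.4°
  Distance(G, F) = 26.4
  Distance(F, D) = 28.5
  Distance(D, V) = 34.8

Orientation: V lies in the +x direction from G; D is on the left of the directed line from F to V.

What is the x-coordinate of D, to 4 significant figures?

42.56

Checks: |GV| = 47.60 ✓; |GF| = 26.40 ✓; |FD| = 28.50 ✓; |DV| = 34.80 ✓.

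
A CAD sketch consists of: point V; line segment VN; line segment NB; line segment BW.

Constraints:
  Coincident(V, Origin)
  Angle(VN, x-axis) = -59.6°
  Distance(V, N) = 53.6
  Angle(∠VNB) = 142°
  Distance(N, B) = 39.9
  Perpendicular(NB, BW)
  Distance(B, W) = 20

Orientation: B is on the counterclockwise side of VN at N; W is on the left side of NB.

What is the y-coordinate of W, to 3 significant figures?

-42.3

V is at the origin; VN runs at -59.6° with length 53.6, so N = 53.6·(cos -59.6°, sin -59.6°) = (27.1, -46.2). ∠VNB = 142.0°, so NB runs at -59.6° + (180° − 142.0°) = -21.6° from the x-axis; with |NB| = 39.9, B = N + 39.9·(cos -21.6°, sin -21.6°) = (64.2, -60.9). NB is perpendicular to BW; with |BW| = 20.0 on the left of NB, W = B + 20.0·(0.368, 0.930) = (71.6, -42.3). So W.y = -42.3.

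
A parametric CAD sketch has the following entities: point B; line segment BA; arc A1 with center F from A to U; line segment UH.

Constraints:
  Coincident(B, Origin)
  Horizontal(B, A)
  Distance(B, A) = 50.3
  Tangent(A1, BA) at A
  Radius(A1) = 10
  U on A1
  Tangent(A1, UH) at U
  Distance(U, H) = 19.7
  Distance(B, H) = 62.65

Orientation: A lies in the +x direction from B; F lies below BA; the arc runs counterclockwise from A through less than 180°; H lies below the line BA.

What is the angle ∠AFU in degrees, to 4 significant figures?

126.5°

B is at the origin; B and A share the same y with |BA| = 50.3 and A on the +x side, so A = (50.30, 0.000). Since A1 is tangent to BA there, FA ⟂ BA, so F = A + (0, -10) = (50.30, -10.00). Since FU ⟂ UH (tangency), |FH| = √(10.0² + 19.7²) = 22.09 regardless of where U sits on A1. So H lies on both circle(B, 62.65) and circle(F, 22.09); the below-BA intersection is H = (53.99, -31.78). U is the foot of the tangent from H: U = (42.26, -15.95).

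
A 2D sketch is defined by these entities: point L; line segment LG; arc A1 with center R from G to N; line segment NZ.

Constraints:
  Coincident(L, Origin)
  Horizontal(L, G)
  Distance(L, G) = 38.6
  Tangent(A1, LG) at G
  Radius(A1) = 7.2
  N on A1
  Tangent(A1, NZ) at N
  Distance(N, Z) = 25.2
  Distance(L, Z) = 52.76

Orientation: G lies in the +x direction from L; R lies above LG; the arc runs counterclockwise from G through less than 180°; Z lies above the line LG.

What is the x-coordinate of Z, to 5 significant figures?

40.919

Checks: |RN| = 7.200 ✓; ∠(RN, NZ) = 90.00° ✓; |NZ| = 25.20 ✓; |LZ| = 52.76 ✓.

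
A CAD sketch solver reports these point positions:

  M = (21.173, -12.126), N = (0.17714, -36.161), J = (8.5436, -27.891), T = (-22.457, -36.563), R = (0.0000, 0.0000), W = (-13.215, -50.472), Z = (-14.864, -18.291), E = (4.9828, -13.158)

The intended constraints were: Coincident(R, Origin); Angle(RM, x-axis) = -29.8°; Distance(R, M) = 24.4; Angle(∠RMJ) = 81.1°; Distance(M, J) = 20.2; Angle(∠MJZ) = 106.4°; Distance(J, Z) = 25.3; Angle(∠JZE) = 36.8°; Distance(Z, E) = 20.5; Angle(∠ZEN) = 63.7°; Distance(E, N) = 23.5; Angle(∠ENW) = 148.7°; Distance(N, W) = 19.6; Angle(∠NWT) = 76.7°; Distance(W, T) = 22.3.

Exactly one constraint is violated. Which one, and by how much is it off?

Distance(W, T) = 22.3 — off by 5.60.

R = (0.00, 0.00) ✓; RM at -29.80° ✓; |RM| = 24.40 ✓; ∠RMJ = 81.10° ✓; |MJ| = 20.20 ✓; ∠MJZ = 106.4° ✓; |JZ| = 25.30 ✓; ∠JZE = 36.80° ✓; |ZE| = 20.50 ✓; ∠ZEN = 63.70° ✓; |EN| = 23.50 ✓; ∠ENW = 148.7° ✓; |NW| = 19.60 ✓; ∠NWT = 76.70° ✓; |WT| = 16.70 ✗.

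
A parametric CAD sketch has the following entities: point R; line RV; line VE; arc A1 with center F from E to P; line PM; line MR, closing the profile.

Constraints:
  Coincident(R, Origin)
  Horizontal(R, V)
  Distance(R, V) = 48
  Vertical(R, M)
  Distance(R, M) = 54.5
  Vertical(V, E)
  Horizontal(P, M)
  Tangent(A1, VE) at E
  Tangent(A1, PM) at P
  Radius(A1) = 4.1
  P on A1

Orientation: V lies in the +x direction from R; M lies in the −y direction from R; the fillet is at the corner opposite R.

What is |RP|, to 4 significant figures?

69.98

R is at the origin; RV is horizontal with |RV| = 48.0 and V on the +x side, so V = (48.00, 0.000). RM is vertical with |RM| = 54.5 and M on the −y side, so M = (0.000, -54.50). The virtual corner opposite R is at (48.00, -54.50). Tangency of A1 to VE means the radius FE is perpendicular to VE and tangency of A1 to PM means the radius FP is perpendicular to PM, with radius 4.1, so the center F sits 4.1 in from both sides at F = (43.90, -50.40). That places the tangent points at E = (48.00, -50.40) on VE and P = (43.90, -54.50) on PM. Then |RP| = |P − R| = 69.98.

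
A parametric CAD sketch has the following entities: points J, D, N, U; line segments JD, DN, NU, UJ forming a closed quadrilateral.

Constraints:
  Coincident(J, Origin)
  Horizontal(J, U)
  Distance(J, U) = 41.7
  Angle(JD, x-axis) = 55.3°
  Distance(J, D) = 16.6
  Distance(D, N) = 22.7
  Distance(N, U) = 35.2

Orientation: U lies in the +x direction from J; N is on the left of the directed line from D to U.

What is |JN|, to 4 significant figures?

39.24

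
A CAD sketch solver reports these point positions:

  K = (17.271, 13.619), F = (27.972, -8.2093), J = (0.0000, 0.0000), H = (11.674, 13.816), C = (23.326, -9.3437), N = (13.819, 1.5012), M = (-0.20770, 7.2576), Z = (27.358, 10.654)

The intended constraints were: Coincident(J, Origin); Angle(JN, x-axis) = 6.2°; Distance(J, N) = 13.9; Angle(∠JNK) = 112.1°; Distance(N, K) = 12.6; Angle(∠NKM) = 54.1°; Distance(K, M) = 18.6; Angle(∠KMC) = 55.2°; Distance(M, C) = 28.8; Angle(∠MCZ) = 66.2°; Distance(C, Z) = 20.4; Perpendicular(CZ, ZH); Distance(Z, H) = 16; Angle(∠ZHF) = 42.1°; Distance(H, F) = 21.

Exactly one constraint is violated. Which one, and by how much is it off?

Distance(H, F) = 21 — off by 6.40.

J = (0.00, 0.00) ✓; JN at 6.200° ✓; |JN| = 13.90 ✓; ∠JNK = 112.1° ✓; |NK| = 12.60 ✓; ∠NKM = 54.10° ✓; |KM| = 18.60 ✓; ∠KMC = 55.20° ✓; |MC| = 28.80 ✓; ∠MCZ = 66.20° ✓; |CZ| = 20.40 ✓; ∠(CZ, ZH) = 90.00° ✓; |ZH| = 16.00 ✓; ∠ZHF = 42.10° ✓; |HF| = 27.40 ✗.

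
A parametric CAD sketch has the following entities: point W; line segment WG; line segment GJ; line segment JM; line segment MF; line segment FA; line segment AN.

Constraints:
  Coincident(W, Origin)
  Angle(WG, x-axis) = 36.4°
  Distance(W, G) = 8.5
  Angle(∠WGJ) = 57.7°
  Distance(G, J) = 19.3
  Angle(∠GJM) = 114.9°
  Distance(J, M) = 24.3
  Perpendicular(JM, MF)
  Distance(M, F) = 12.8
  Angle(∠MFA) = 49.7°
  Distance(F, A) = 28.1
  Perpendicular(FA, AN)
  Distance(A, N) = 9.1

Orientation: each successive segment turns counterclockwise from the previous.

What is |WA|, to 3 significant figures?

21.9

W is at the origin; WG runs at 36.4° with length 8.5, so G = (6.84, 5.04). ∠WGJ = 57.7° gives GJ at 159° from the x-axis; with |GJ| = 19.3, J = (-11.1, 12.1). ∠GJM = 114.9° gives JM at -136° from the x-axis; with |JM| = 24.3, M = (-28.7, -4.76). JM is perpendicular to MF, so MF runs at -46.2°; with |MF| = 12.8, F = (-19.8, -14.0). ∠MFA = 49.7° gives FA at 84.1° from the x-axis; with |FA| = 28.1, A = (-16.9, 13.9). Then |WA| = |A − W| = 21.9.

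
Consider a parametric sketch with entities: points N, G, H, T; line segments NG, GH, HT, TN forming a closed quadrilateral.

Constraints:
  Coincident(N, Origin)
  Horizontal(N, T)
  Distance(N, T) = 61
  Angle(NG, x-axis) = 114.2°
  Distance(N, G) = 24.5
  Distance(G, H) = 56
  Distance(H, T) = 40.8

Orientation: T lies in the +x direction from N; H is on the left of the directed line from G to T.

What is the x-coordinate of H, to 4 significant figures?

43.98

Checks: N.y = 0.00, T.y = 0.00 ✓; |GH| = 56.00 ✓; |HT| = 40.80 ✓.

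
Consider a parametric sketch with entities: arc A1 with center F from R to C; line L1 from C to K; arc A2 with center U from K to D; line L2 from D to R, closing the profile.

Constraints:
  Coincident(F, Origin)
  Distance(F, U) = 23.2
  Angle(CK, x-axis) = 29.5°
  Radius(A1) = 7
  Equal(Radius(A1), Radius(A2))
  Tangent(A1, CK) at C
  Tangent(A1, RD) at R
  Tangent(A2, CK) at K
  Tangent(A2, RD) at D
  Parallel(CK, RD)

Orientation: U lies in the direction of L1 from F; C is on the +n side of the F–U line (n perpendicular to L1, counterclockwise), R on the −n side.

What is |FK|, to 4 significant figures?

24.23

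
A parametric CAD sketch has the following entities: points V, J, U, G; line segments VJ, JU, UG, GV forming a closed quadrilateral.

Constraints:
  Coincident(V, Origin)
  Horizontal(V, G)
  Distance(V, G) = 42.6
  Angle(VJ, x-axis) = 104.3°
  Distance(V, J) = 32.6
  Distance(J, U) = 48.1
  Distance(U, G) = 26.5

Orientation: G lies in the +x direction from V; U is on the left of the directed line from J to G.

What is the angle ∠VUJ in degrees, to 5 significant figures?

39.787°

Checks: |JU| = 48.10 ✓; |UG| = 26.50 ✓.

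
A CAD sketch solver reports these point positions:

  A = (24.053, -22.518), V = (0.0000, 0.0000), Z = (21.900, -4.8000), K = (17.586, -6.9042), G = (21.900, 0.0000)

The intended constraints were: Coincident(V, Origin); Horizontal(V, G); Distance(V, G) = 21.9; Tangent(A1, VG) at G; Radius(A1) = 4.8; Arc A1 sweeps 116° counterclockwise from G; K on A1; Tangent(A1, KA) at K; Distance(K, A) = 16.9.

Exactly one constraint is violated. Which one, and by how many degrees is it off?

Tangent(A1, KA) at K — off by 3.50°.

V = (0.00, 0.00) ✓; V.y = 0.00, G.y = 0.00 ✓; |VG| = 21.90 ✓; ∠(ZG, GV) = 90.00° ✓; |ZG| = 4.800 ✓; bearing(Z→K) − bearing(Z→G) = 116.0° ✓; |ZK| = 4.800 ✓; ∠(ZK, KA) = 93.50° ✗; |KA| = 16.90 ✓.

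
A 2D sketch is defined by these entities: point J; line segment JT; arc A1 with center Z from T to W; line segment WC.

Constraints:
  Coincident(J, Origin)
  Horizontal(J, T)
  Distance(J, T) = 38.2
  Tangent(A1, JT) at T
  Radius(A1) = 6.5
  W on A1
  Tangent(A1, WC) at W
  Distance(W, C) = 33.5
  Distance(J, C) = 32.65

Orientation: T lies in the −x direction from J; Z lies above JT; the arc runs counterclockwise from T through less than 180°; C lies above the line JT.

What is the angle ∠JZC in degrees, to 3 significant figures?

52.8°

Checks: J = (0.00, 0.00) ✓; |ZW| = 6.500 ✓; ∠(ZW, WC) = 90.00° ✓; |WC| = 33.50 ✓; |JC| = 32.65 ✓.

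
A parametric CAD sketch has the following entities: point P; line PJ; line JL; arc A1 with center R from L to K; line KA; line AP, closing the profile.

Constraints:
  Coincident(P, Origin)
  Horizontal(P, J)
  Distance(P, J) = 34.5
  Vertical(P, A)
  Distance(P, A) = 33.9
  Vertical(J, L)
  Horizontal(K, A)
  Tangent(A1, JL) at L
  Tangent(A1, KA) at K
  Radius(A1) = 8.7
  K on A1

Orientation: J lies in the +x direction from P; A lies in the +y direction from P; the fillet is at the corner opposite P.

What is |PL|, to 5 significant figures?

42.723

P is at the origin; PJ is horizontal with |PJ| = 34.5 and J on the +x side, so J = (34.500, 0.0000). P and A share the same x with |PA| = 33.9 and A on the +y side, so A = (0.0000, 33.900). The virtual corner opposite P is at (34.500, 33.900). The tangent condition forces RL to be normal to JL and tangency of A1 to KA means the radius RK is perpendicular to KA, with radius 8.7, so the center R sits 8.7 in from both sides at R = (25.800, 25.200). That places the tangent points at L = (34.500, 25.200) on JL and K = (25.800, 33.900) on KA. Then |PL| = |L − P| = 42.723.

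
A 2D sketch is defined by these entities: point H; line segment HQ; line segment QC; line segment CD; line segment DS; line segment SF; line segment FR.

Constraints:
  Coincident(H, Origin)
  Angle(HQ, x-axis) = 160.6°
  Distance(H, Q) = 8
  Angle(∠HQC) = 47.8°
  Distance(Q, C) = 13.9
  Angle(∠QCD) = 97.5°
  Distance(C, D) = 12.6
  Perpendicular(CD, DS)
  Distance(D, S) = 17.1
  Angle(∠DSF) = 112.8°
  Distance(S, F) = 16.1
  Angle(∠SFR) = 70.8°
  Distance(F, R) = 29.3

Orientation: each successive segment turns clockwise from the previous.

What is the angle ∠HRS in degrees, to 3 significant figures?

5.64°

H is at the origin; HQ runs at 160.6° with length 8.0, so Q = (-7.55, 2.66). ∠HQC = 47.8° gives QC at 28.4° from the x-axis; with |QC| = 13.9, C = (4.68, 9.27). ∠QCD = 97.5° gives CD at -54.1° from the x-axis; with |CD| = 12.6, D = (12.1, -0.938). CD ⟂ DS, so DS runs at -144°; with |DS| = 17.1, S = (-1.78, -11.0). ∠DSF = 112.8° gives SF at 149° from the x-axis; with |SF| = 16.1, F = (-15.5, -2.60). ∠SFR = 70.8° gives FR at 39.5° from the x-axis; with |FR| = 29.3, R = (7.07, 16.0). Then cos ∠HRS = RH·RS / (|RH||RS|), giving 5.64°.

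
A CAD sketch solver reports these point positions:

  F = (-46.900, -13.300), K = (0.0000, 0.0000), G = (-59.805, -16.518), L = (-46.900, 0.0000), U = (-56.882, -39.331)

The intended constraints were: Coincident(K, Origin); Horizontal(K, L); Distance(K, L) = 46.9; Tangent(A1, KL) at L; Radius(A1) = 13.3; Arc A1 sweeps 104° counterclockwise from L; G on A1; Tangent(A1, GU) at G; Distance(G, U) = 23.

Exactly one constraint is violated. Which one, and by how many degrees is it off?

Tangent(A1, GU) at G — off by 6.70°.

K = (0.00, 0.00) ✓; K.y = 0.00, L.y = 0.00 ✓; |KL| = 46.90 ✓; ∠(FL, LK) = 90.00° ✓; |FL| = 13.30 ✓; bearing(F→G) − bearing(F→L) = 104.0° ✓; |FG| = 13.30 ✓; ∠(FG, GU) = 96.70° ✗; |GU| = 23.00 ✓.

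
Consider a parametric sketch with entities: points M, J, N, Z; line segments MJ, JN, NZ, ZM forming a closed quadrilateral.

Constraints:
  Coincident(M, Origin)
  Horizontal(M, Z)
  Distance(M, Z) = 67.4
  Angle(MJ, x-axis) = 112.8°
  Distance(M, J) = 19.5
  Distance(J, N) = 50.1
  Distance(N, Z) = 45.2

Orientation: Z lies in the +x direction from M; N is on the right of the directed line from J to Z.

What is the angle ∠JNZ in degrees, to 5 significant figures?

107.85°

Checks: |JN| = 50.10 ✓; |NZ| = 45.20 ✓.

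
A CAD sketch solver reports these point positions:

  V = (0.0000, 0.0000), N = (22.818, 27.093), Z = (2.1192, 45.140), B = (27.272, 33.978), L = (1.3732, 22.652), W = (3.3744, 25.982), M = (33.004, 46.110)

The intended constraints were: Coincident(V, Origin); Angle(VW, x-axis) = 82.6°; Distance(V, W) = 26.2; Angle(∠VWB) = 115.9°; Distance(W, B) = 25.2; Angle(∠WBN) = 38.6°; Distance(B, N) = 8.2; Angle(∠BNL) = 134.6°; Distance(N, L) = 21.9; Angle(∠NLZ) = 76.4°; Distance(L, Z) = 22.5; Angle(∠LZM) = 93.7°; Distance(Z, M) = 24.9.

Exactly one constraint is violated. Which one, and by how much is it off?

Distance(Z, M) = 24.9 — off by 6.00.

V = (0.00, 0.00) ✓; VW at 82.60° ✓; |VW| = 26.20 ✓; ∠VWB = 115.9° ✓; |WB| = 25.20 ✓; ∠WBN = 38.60° ✓; |BN| = 8.200 ✓; ∠BNL = 134.6° ✓; |NL| = 21.90 ✓; ∠NLZ = 76.40° ✓; |LZ| = 22.50 ✓; ∠LZM = 93.70° ✓; |ZM| = 30.90 ✗.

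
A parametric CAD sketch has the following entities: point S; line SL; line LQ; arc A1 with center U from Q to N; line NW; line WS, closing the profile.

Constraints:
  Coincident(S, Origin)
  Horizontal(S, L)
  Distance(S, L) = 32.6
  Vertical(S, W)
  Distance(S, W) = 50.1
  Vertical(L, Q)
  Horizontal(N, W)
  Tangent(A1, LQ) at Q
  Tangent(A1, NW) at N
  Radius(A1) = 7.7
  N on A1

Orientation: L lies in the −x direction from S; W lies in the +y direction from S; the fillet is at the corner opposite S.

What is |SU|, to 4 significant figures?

49.17

SW is vertical with |SW| = 50.1 and W on the +y side, so W = (0.000, 50.10). The virtual corner opposite S is at (-32.60, 50.10). A1 meets LQ tangentially, so UQ is at right angles to LQ and tangency of A1 to NW means the radius UN is perpendicular to NW, with radius 7.7, so the center U sits 7.7 in from both sides at U = (-24.90, 42.40). Then |SU| = |U − S| = 49.17.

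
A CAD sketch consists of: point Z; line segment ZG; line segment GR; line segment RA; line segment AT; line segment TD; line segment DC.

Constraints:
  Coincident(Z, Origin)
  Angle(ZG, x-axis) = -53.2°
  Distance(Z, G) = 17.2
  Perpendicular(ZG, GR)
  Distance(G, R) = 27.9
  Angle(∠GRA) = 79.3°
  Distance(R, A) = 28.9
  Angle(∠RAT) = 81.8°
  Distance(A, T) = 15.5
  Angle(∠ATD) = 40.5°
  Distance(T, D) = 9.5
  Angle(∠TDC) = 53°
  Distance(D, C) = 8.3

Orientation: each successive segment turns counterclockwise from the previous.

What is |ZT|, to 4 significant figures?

10.00

Z is at the origin; ZG runs at -53.2° with length 17.2, so G = (10.30, -13.77). ZG ⟂ GR, so GR runs at 36.80°; with |GR| = 27.9, R = (32.64, 2.940). ∠GRA = 79.3° gives RA at 137.5° from the x-axis; with |RA| = 28.9, A = (11.34, 22.46). ∠RAT = 81.8° gives AT at -124.3° from the x-axis; with |AT| = 15.5, T = (2.602, 9.660). Then |ZT| = |T − Z| = 10.00.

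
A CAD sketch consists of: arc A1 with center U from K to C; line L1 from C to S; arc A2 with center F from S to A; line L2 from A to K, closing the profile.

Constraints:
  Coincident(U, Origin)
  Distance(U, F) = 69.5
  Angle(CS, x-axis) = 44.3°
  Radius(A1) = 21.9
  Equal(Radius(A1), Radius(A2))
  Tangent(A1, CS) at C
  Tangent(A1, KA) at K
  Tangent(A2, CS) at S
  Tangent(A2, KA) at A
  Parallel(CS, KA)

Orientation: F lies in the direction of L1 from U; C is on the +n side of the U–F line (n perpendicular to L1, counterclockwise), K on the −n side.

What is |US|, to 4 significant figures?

72.87

The slot axis is L1's direction at 44.3°, so u = (cos 44.3°, sin 44.3°) = (0.7157, 0.6984) and n = (−sin 44.3°, cos 44.3°) = (-0.6984, 0.7157). U is at the origin and F lies 69.5 along u from U, so F = 69.5·u = (49.74, 48.54). Tangency of A1 to both parallel lines with radius 21.9 puts C and K at U ± 21.9·n: C = (-15.30, 15.67), K = (15.30, -15.67). Equal radii place S and A the same way about F: S = F + 21.9·n = (34.45, 64.21), A = F − 21.9·n = (65.04, 32.87). Then |US| = |S − U| = 72.87.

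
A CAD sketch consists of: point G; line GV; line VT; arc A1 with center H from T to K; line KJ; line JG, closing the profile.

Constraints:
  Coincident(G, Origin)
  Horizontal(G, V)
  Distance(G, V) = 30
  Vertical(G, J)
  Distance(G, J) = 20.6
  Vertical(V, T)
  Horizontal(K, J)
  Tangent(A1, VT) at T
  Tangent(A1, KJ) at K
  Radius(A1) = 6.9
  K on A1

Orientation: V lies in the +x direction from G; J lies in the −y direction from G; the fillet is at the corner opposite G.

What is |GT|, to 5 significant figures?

32.980

G is at the origin; G and V share the same y with |GV| = 30.0 and V on the +x side, so V = (30.000, 0.0000). G and J share the same x with |GJ| = 20.6 and J on the −y side, so J = (0.0000, -20.600). The virtual corner opposite G is at (30.000, -20.600). The tangent condition forces HT to be normal to VT and the tangent condition forces HK to be normal to KJ, with radius 6.9, so the center H sits 6.9 in from both sides at H = (23.100, -13.700). That places the tangent points at T = (30.000, -13.700) on VT and K = (23.100, -20.600) on KJ. Then |GT| = |T − G| = 32.980.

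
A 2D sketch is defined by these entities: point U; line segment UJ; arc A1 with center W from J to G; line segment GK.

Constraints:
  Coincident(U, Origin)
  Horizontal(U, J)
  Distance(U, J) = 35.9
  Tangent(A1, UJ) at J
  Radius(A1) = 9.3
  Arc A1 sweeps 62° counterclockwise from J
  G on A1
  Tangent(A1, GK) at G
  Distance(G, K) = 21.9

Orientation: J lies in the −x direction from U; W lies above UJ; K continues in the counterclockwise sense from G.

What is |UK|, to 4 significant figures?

29.87

U is at the origin; UJ is horizontal with |UJ| = 35.9 and J on the −x side, so J = (-35.90, 0.000). The tangent condition forces WJ to be normal to UJ, so W = J + (0, 9.3) = (-35.90, 9.300). On A1, J sits at bearing -90° from W; a 62° counterclockwise sweep puts G at bearing -28°, so G = W + 9.3·(cos -28°, sin -28°) = (-27.69, 4.934). Tangency of A1 to GK means the radius WG is perpendicular to GK, so GK runs along (−sin -28°, cos -28°); with |GK| = 21.9, K = (-17.41, 24.27). Then |UK| = |K − U| = 29.87.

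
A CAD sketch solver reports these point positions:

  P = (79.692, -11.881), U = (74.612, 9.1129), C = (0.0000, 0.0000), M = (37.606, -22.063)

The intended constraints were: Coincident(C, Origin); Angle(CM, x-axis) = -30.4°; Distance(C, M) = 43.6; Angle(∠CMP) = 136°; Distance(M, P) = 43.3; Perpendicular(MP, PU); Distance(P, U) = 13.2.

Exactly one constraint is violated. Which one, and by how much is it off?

Distance(P, U) = 13.2 — off by 8.40.

C = (0.00, 0.00) ✓; CM at -30.40° ✓; |CM| = 43.60 ✓; ∠CMP = 136.0° ✓; |MP| = 43.30 ✓; ∠(MP, PU) = 90.00° ✓; |PU| = 21.60 ✗.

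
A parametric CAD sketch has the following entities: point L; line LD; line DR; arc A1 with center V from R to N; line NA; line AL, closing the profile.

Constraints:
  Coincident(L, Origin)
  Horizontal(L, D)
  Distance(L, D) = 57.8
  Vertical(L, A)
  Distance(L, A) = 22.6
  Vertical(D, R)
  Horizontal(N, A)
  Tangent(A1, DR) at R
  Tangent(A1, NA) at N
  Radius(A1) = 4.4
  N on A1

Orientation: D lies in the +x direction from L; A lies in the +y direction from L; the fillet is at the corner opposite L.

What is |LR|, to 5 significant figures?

60.598

The virtual corner opposite L is at (57.800, 22.600). Since A1 is tangent to DR there, VR ⟂ DR and the tangent condition forces VN to be normal to NA, with radius 4.4, so the center V sits 4.4 in from both sides at V = (53.400, 18.200). That places the tangent points at R = (57.800, 18.200) on DR and N = (53.400, 22.600) on NA. Then |LR| = |R − L| = 60.598.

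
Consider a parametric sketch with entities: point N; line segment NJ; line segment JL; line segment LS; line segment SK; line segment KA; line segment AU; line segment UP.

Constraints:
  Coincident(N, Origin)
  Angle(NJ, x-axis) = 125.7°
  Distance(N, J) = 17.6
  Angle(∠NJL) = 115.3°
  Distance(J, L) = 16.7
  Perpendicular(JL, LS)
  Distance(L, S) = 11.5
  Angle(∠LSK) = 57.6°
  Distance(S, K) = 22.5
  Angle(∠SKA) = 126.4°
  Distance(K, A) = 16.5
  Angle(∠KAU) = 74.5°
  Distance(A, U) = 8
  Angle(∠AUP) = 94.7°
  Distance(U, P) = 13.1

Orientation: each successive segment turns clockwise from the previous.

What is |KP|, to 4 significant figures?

5.463

N is at the origin; NJ runs at 125.7° with length 17.6, so J = (-10.27, 14.29). ∠NJL = 115.3° gives JL at 61.00° from the x-axis; with |JL| = 16.7, L = (-2.174, 28.90). JL ⟂ LS, so LS runs at -29.00°; with |LS| = 11.5, S = (7.884, 23.32). ∠LSK = 57.6° gives SK at -151.4° from the x-axis; with |SK| = 22.5, K = (-11.87, 12.55). ∠SKA = 126.4° gives KA at 155.0° from the x-axis; with |KA| = 16.5, A = (-26.82, 19.53). ∠KAU = 74.5° gives AU at 49.50° from the x-axis; with |AU| = 8.0, U = (-21.63, 25.61). ∠AUP = 94.7° gives UP at -35.80° from the x-axis; with |UP| = 13.1, P = (-11.00, 17.95). Then |KP| = |P − K| = 5.463.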